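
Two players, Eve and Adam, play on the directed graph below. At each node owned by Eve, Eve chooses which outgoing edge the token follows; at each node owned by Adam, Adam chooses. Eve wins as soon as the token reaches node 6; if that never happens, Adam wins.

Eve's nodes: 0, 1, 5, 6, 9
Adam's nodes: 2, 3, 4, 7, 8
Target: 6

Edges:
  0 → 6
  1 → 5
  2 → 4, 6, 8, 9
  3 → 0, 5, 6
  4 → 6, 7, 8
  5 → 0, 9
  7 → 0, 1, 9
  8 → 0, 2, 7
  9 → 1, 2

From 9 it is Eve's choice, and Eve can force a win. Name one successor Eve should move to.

A0 = {6}
A1: add {0} — 0 (Eve) has 0→6.
A2: add {5} — 5 (Eve) has 5→0.
A3: add {1, 3} — 1 (Eve) has 1→5; 3 (Adam): all of {0, 5, 6} already in.
A4: add {9} — 9 (Eve) has 9→1.
A5: add {7} — 7 (Adam): all of {0, 1, 9} already in.
A6 = A5; e.g. 2 (Adam) can still go to 4. Fixed point.
From 9, successor 1 is in the attractor (rank 3); the other successor 2 is not.

1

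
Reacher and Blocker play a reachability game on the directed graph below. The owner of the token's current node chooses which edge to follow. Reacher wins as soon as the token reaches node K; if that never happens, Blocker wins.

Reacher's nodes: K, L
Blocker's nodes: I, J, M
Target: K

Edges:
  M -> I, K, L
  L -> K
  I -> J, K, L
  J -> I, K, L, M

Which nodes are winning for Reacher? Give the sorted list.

A0 = {K}
A1: add {L} — L (Reacher) has L→K.
A2 = A1; e.g. I (Blocker) can still go to J. Fixed point.
Reacher's winning region = {K, L}.

K, L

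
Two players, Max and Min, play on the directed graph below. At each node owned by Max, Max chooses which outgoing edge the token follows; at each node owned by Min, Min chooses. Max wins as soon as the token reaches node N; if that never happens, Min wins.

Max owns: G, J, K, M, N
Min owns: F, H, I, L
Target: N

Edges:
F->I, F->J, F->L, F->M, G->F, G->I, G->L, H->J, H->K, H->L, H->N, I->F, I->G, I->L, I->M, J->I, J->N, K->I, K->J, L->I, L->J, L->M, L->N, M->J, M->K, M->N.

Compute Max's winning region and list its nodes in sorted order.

J, K, M, N

A0 = {N}
A1: add {J, M} — J (Max) has J→N; M (Max) has M→N.
A2: add {K} — K (Max) has K→J.
A3 = A2; e.g. F (Min) can still go to I. Fixed point.
Max's winning region = {J, K, M, N}.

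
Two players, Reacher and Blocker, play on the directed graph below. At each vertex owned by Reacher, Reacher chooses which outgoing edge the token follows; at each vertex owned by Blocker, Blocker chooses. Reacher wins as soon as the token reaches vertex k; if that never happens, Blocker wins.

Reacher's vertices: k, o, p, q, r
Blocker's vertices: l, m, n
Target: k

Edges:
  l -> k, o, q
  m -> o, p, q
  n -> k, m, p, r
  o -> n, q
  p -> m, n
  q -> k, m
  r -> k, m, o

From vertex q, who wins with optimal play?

Reacher

A0 = {k}
A1: add {q, r} — q (Reacher) has q→k; r (Reacher) has r→k.
q ∈ A1, so Reacher can force the target.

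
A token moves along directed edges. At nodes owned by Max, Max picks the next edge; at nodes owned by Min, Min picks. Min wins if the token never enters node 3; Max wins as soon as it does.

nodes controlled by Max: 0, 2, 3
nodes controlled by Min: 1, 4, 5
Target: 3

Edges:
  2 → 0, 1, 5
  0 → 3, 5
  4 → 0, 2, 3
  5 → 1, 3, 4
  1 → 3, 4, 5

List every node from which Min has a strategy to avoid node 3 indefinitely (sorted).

A0 = {3}
A1: add {0} — 0 (Max) has 0→3.
A2: add {2} — 2 (Max) has 2→0.
A3: add {4} — 4 (Min): all of {0, 2, 3} already in.
A4 = A3; e.g. 1 (Min) can still go to 5. Fixed point.
Max's attractor = {0, 2, 3, 4}; Min avoids the target exactly from the complement.

1, 5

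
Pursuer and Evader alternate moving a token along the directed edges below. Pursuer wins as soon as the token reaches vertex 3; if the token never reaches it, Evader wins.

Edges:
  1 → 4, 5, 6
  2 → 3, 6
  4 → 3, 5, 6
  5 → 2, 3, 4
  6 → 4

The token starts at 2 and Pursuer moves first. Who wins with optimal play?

Pursuer

Track states (vertex, player-to-move).
A0 = {(3,Pursuer), (3,Evader)}
A1: add {(2,Pursuer), (4,Pursuer), (5,Pursuer)}.
(2,Pursuer) ∈ A1 ⇒ Pursuer forces the target.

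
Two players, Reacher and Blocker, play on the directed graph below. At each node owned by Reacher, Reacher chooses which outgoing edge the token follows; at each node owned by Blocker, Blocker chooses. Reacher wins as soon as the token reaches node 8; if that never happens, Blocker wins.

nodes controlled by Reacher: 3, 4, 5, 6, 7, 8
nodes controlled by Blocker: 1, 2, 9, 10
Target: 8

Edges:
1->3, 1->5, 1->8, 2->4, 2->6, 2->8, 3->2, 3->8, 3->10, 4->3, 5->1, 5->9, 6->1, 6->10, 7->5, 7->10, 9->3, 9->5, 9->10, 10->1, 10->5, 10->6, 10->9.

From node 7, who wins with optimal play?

Blocker

A0 = {8}
A1: add {3} — 3 (Reacher) has 3→8.
A2: add {4} — 4 (Reacher) has 4→3.
A3 = A2; e.g. 1 (Blocker) can still go to 5. Fixed point.
7 never enters the attractor, so Blocker can avoid the target forever.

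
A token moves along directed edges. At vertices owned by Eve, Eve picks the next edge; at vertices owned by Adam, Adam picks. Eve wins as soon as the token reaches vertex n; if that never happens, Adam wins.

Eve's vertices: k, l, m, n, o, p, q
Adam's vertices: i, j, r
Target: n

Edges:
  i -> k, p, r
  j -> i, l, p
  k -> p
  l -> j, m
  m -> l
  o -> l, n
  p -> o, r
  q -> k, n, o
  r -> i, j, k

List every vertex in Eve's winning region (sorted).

k, n, o, p, q

A0 = {n}
A1: add {o, q} — o (Eve) has o→n; q (Eve) has q→n.
A2: add {p} — p (Eve) has p→o.
A3: add {k} — k (Eve) has k→p.
A4 = A3; e.g. i (Adam) can still go to r. Fixed point.
Eve's winning region = {k, n, o, p, q}.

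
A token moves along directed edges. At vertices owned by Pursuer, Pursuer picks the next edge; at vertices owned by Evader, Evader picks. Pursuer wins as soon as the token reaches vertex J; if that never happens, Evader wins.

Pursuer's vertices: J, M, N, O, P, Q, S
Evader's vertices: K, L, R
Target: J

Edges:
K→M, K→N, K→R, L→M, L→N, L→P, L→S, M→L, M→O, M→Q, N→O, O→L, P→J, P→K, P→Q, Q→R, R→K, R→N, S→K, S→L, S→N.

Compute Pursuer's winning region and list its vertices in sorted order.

J, P

A0 = {J}
A1: add {P} — P (Pursuer) has P→J.
A2 = A1; e.g. K (Evader) can still go to M. Fixed point.
Pursuer's winning region = {J, P}.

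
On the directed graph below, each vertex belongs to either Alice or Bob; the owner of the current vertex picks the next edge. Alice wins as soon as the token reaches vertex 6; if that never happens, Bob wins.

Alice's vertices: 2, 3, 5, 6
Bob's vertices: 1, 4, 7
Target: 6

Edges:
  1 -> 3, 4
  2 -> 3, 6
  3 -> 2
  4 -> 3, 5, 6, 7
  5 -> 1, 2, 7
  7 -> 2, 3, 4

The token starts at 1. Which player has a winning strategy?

Bob

A0 = {6}
A1: add {2} — 2 (Alice) has 2→6.
A2: add {3, 5} — 3 (Alice) has 3→2; 5 (Alice) has 5→2.
A3 = A2; e.g. 1 (Bob) can still go to 4. Fixed point.
1 never enters the attractor, so Bob can avoid the target forever.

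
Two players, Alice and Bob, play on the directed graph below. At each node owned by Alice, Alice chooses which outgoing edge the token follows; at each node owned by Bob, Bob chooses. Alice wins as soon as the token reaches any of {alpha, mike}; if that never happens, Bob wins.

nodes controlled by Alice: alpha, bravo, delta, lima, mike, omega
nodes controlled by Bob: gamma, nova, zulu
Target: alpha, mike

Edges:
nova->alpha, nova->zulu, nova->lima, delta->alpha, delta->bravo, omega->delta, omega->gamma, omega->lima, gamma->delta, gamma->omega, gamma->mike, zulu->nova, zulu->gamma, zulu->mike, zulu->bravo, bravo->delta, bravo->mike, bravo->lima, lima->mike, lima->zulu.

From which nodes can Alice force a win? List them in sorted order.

alpha, bravo, delta, gamma, lima, mike, omega

A0 = {alpha, mike}
A1: add {bravo, delta, lima} — delta (Alice) has delta→alpha; bravo (Alice) has bravo→mike; lima (Alice) has lima→mike.
A2: add {omega} — omega (Alice) has omega→delta.
A3: add {gamma} — gamma (Bob): all of {delta, omega, mike} already in.
A4 = A3; e.g. nova (Bob) can still go to zulu. Fixed point.
Alice's winning region = {alpha, bravo, delta, gamma, lima, mike, omega}.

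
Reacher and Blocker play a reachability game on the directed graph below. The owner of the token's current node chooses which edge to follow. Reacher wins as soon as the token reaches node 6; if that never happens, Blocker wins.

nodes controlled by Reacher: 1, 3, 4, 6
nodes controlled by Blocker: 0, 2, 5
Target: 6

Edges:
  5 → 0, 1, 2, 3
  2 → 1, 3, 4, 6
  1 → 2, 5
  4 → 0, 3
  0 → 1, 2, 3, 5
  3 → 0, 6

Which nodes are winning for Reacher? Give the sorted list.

A0 = {6}
A1: add {3} — 3 (Reacher) has 3→6.
A2: add {4} — 4 (Reacher) has 4→3.
A3 = A2; e.g. 0 (Blocker) can still go to 1. Fixed point.
Reacher's winning region = {3, 4, 6}.

3, 4, 6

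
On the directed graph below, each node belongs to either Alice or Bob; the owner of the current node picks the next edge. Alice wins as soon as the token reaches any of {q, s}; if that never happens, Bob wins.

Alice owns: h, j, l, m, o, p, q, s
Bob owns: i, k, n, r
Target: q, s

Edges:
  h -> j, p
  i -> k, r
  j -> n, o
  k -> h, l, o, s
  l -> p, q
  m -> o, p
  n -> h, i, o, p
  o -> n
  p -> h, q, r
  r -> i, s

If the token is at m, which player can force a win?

Alice

A0 = {q, s}
A1: add {l, p} — l (Alice) has l→q; p (Alice) has p→q.
A2: add {h, m} — h (Alice) has h→p; m (Alice) has m→p.
A3 = A2; e.g. i (Bob) can still go to k. Fixed point.
m ∈ A2, so Alice can force the target.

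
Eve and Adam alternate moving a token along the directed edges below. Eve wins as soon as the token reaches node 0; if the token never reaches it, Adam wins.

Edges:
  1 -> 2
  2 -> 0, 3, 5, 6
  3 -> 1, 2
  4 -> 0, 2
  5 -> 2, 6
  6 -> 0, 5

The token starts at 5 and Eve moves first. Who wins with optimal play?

Track states (vertex, player-to-move).
A0 = {(0,Eve), (0,Adam)}
A1: add {(2,Eve), (4,Eve), (6,Eve)}.
A2: add {(1,Adam), (4,Adam), (5,Adam)}.
A3: add {(3,Eve)}.
A4 = A3; e.g. (1,Eve) stays out. (5,Eve) never enters ⇒ Adam avoids the target.

Adam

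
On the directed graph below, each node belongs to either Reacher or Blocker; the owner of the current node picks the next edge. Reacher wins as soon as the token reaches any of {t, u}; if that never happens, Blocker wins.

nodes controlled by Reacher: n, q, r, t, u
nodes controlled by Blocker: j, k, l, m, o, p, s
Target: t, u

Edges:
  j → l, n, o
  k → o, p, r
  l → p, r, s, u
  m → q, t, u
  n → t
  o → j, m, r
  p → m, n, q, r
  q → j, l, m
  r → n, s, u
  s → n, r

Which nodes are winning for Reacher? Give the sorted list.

A0 = {t, u}
A1: add {n, r} — n (Reacher) has n→t; r (Reacher) has r→u.
A2: add {s} — s (Blocker): all of {n, r} already in.
A3 = A2; e.g. j (Blocker) can still go to l. Fixed point.
Reacher's winning region = {n, r, s, t, u}.

n, r, s, t, u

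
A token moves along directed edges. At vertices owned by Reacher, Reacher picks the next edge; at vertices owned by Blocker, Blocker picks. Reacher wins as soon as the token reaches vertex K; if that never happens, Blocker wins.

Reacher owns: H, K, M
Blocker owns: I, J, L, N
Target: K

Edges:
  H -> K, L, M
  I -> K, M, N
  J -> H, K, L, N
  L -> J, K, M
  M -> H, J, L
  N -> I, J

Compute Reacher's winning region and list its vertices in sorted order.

A0 = {K}
A1: add {H} — H (Reacher) has H→K.
A2: add {M} — M (Reacher) has M→H.
A3 = A2; e.g. I (Blocker) can still go to N. Fixed point.
Reacher's winning region = {H, K, M}.

H, K, M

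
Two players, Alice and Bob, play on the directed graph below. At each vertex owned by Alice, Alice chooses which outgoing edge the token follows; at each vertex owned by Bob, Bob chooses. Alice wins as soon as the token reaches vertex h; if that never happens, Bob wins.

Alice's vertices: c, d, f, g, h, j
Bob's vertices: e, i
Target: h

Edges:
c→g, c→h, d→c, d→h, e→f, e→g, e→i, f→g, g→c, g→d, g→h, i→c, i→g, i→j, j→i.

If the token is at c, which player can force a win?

Alice

A0 = {h}
A1: add {c, d, g} — c (Alice) has c→h; d (Alice) has d→h; g (Alice) has g→h.
c ∈ A1, so Alice can force the target.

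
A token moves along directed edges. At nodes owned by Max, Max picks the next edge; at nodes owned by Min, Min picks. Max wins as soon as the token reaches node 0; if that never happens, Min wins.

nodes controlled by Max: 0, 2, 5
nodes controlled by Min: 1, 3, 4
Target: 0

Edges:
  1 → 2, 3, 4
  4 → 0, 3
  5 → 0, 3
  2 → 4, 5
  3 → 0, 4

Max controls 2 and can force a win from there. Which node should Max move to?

5

A0 = {0}
A1: add {5} — 5 (Max) has 5→0.
A2: add {2} — 2 (Max) has 2→5.
A3 = A2; e.g. 1 (Min) can still go to 3. Fixed point.
From 2, successor 5 is in the attractor (rank 1); the other successor 4 is not.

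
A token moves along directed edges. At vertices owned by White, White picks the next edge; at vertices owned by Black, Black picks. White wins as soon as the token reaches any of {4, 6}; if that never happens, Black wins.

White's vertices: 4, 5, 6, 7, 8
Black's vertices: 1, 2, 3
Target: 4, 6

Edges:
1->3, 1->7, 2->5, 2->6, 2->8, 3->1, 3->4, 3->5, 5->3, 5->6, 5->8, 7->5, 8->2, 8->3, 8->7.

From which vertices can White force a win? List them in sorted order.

A0 = {4, 6}
A1: add {5} — 5 (White) has 5→6.
A2: add {7} — 7 (White) has 7→5.
A3: add {8} — 8 (White) has 8→7.
A4: add {2} — 2 (Black): all of {5, 6, 8} already in.
A5 = A4; e.g. 1 (Black) can still go to 3. Fixed point.
White's winning region = {2, 4, 5, 6, 7, 8}.

2, 4, 5, 6, 7, 8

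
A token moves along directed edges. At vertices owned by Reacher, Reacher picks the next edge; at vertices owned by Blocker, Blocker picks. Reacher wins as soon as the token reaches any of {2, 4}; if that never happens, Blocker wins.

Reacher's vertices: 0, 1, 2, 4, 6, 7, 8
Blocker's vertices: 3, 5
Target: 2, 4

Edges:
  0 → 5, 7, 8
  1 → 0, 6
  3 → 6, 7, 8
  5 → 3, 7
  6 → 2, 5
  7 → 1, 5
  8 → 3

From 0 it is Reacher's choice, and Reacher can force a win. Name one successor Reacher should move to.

A0 = {2, 4}
A1: add {6} — 6 (Reacher) has 6→2.
A2: add {1} — 1 (Reacher) has 1→6.
A3: add {7} — 7 (Reacher) has 7→1.
A4: add {0} — 0 (Reacher) has 0→7.
A5 = A4; e.g. 3 (Blocker) can still go to 8. Fixed point.
From 0, successor 7 is in the attractor (rank 3); the other successors 5, 8 are not.

7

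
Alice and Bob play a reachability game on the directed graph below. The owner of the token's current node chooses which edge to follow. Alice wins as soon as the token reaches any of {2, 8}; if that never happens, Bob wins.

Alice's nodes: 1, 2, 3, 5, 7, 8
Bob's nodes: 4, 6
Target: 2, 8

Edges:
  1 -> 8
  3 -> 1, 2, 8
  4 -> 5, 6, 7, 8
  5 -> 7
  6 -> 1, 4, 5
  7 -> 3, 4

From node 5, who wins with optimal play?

A0 = {2, 8}
A1: add {1, 3} — 1 (Alice) has 1→8; 3 (Alice) has 3→2.
A2: add {7} — 7 (Alice) has 7→3.
A3: add {5} — 5 (Alice) has 5→7.
A4 = A3; e.g. 4 (Bob) can still go to 6. Fixed point.
5 ∈ A3, so Alice can force the target.

Alice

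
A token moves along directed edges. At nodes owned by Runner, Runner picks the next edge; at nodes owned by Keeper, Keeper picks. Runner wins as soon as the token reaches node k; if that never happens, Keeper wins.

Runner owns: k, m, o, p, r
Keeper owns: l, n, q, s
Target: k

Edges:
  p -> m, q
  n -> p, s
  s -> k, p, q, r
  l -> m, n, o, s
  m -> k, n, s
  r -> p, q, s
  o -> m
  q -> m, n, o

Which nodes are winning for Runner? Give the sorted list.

k, m, o, p, r

A0 = {k}
A1: add {m} — m (Runner) has m→k.
A2: add {o, p} — o (Runner) has o→m; p (Runner) has p→m.
A3: add {r} — r (Runner) has r→p.
A4 = A3; e.g. l (Keeper) can still go to n. Fixed point.
Runner's winning region = {k, m, o, p, r}.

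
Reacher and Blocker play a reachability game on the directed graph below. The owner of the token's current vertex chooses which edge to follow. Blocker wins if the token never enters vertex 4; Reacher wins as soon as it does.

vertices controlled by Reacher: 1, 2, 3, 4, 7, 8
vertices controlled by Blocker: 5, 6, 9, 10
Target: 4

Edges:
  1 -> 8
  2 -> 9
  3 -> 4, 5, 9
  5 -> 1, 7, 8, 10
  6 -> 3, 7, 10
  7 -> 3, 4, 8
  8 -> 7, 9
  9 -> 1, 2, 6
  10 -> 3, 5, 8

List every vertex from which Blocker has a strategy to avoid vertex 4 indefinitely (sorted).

2, 5, 6, 9, 10

A0 = {4}
A1: add {3, 7} — 3 (Reacher) has 3→4; 7 (Reacher) has 7→4.
A2: add {8} — 8 (Reacher) has 8→7.
A3: add {1} — 1 (Reacher) has 1→8.
A4 = A3; e.g. 2 (Reacher) has no edge into A3. Fixed point.
Reacher's attractor = {1, 3, 4, 7, 8}; Blocker avoids the target exactly from the complement.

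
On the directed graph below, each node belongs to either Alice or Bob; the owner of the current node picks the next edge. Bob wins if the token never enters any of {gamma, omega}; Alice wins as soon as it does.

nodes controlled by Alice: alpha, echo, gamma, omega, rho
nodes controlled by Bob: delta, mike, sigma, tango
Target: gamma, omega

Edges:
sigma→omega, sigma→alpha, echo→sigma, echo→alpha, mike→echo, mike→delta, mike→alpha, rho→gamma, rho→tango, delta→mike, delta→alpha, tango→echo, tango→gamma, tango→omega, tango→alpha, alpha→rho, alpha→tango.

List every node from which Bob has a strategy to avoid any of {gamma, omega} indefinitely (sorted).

delta, mike

A0 = {gamma, omega}
A1: add {rho} — rho (Alice) has rho→gamma.
A2: add {alpha} — alpha (Alice) has alpha→rho.
A3: add {echo, sigma} — sigma (Bob): all of {omega, alpha} already in; echo (Alice) has echo→alpha.
A4: add {tango} — tango (Bob): all of {echo, gamma, omega, alpha} already in.
A5 = A4; e.g. mike (Bob) can still go to delta. Fixed point.
Alice's attractor = {alpha, echo, gamma, omega, rho, sigma, tango}; Bob avoids the target exactly from the complement.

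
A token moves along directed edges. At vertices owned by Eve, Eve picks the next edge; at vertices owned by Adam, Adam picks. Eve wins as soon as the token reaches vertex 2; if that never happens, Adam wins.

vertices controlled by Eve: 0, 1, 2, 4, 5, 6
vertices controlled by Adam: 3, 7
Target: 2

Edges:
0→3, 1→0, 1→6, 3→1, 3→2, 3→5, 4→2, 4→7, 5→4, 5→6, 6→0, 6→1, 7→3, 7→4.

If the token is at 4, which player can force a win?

Eve

A0 = {2}
A1: add {4} — 4 (Eve) has 4→2.
4 ∈ A1, so Eve can force the target.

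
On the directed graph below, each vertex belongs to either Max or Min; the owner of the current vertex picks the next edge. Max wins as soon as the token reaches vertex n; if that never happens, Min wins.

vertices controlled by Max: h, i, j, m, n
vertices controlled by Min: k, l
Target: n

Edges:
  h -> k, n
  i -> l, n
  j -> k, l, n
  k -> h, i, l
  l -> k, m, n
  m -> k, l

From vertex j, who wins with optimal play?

A0 = {n}
A1: add {h, i, j} — h (Max) has h→n; i (Max) has i→n; j (Max) has j→n.
A2 = A1; e.g. k (Min) can still go to l. Fixed point.
j ∈ A1, so Max can force the target.

Max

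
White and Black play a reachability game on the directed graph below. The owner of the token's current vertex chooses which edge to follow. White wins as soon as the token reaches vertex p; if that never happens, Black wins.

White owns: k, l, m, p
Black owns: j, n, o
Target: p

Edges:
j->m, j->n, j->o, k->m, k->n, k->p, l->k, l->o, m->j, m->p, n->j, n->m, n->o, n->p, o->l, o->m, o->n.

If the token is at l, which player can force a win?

White

A0 = {p}
A1: add {k, m} — k (White) has k→p; m (White) has m→p.
A2: add {l} — l (White) has l→k.
A3 = A2; e.g. j (Black) can still go to n. Fixed point.
l ∈ A2, so White can force the target.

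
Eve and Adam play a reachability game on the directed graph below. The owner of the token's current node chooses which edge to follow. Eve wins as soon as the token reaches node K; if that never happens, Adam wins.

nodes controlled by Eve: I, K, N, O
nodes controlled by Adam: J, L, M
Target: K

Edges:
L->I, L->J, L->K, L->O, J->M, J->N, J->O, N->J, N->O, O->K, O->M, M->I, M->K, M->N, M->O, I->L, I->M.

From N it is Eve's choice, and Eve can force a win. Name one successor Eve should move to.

O

A0 = {K}
A1: add {O} — O (Eve) has O→K.
A2: add {N} — N (Eve) has N→O.
A3 = A2; e.g. I (Eve) has no edge into A2. Fixed point.
From N, successor O is in the attractor (rank 1); the other successor J is not.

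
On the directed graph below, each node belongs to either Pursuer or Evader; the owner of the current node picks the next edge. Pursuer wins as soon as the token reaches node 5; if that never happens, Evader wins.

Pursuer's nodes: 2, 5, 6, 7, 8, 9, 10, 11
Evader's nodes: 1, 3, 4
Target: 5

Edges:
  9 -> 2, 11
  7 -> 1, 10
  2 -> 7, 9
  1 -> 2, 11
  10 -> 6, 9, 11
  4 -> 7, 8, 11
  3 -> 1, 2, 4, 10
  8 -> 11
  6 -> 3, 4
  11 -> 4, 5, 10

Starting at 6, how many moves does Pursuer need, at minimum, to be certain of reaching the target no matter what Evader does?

5

A0 = {5}
A1: add {11} — 11 (Pursuer) has 11→5.
A2: add {8, 9, 10} — 8 (Pursuer) has 8→11; 9 (Pursuer) has 9→11; 10 (Pursuer) has 10→11.
A3: add {2, 7} — 2 (Pursuer) has 2→9; 7 (Pursuer) has 7→10.
A4: add {1, 4} — 1 (Evader): all of {2, 11} already in; 4 (Evader): all of {7, 8, 11} already in.
A5: add {3, 6} — 3 (Evader): all of {1, 2, 4, 10} already in; 6 (Pursuer) has 6→4.
A5 = all vertices. Fixed point.
6 enters the attractor at level 5, so Pursuer can force the target in 5 moves from there.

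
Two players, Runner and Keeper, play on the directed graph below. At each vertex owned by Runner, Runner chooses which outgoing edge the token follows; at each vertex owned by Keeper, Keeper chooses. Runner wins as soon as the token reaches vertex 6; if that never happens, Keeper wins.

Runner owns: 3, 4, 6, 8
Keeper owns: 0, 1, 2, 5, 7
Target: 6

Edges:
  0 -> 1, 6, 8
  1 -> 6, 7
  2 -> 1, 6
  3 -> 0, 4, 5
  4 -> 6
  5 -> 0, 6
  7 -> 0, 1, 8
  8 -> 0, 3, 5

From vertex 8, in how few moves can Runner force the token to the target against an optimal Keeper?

3

A0 = {6}
A1: add {4} — 4 (Runner) has 4→6.
A2: add {3} — 3 (Runner) has 3→4.
A3: add {8} — 8 (Runner) has 8→3.
A4 = A3; e.g. 0 (Keeper) can still go to 1. Fixed point.
8 enters the attractor at level 3, so Runner can force the target in 3 moves from there.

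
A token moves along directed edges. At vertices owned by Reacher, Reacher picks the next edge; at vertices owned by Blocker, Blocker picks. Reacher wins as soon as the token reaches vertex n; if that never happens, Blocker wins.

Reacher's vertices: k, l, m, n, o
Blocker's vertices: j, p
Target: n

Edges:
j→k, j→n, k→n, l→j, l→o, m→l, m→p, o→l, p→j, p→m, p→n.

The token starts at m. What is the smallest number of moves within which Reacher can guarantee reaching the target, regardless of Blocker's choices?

A0 = {n}
A1: add {k} — k (Reacher) has k→n.
A2: add {j} — j (Blocker): all of {k, n} already in.
A3: add {l} — l (Reacher) has l→j.
A4: add {m, o} — m (Reacher) has m→l; o (Reacher) has o→l.
m enters the attractor at level 4, so Reacher can force the target in 4 moves from there.

4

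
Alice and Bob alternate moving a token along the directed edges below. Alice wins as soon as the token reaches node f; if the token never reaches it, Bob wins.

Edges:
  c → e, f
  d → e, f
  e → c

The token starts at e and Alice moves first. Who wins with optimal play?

Bob

Track states (vertex, player-to-move).
A0 = {(f,Alice), (f,Bob)}
A1: add {(c,Alice), (d,Alice)}.
A2: add {(e,Bob)}.
A3 = A2; e.g. (c,Bob) stays out. (e,Alice) never enters ⇒ Bob avoids the target.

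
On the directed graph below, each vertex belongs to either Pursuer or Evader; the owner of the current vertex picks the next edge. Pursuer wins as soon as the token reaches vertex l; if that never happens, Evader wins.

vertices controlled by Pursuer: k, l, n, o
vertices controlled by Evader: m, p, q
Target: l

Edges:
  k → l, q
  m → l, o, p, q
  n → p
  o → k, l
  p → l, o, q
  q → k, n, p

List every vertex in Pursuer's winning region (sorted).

A0 = {l}
A1: add {k, o} — k (Pursuer) has k→l; o (Pursuer) has o→l.
A2 = A1; e.g. m (Evader) can still go to p. Fixed point.
Pursuer's winning region = {k, l, o}.

k, l, o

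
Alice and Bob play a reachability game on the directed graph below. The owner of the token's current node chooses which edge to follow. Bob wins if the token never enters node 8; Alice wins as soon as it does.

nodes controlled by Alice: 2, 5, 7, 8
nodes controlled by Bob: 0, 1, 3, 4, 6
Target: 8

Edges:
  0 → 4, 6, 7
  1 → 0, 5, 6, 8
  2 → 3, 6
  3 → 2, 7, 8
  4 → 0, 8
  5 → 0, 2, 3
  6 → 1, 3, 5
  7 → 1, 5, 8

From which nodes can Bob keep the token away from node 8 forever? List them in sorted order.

0, 1, 2, 3, 4, 5, 6

A0 = {8}
A1: add {7} — 7 (Alice) has 7→8.
A2 = A1; e.g. 0 (Bob) can still go to 4. Fixed point.
Alice's attractor = {7, 8}; Bob avoids the target exactly from the complement.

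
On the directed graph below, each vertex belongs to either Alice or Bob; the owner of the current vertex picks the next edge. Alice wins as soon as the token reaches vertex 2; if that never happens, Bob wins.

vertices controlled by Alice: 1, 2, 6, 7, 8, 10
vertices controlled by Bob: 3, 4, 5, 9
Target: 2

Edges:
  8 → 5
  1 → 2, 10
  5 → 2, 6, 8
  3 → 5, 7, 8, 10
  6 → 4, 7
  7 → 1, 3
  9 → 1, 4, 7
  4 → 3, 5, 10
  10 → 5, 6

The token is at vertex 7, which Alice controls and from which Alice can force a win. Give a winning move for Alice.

1

A0 = {2}
A1: add {1} — 1 (Alice) has 1→2.
A2: add {7} — 7 (Alice) has 7→1.
A3: add {6} — 6 (Alice) has 6→7.
A4: add {10} — 10 (Alice) has 10→6.
A5 = A4; e.g. 3 (Bob) can still go to 5. Fixed point.
From 7, successor 1 is in the attractor (rank 1); the other successor 3 is not.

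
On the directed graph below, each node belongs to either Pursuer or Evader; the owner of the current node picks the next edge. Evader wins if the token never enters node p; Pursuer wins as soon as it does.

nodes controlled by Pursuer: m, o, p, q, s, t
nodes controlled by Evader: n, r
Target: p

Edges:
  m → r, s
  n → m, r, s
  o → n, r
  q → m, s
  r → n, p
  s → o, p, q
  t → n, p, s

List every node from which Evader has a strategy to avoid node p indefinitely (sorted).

A0 = {p}
A1: add {s, t} — s (Pursuer) has s→p; t (Pursuer) has t→p.
A2: add {m, q} — m (Pursuer) has m→s; q (Pursuer) has q→s.
A3 = A2; e.g. n (Evader) can still go to r. Fixed point.
Pursuer's attractor = {m, p, q, s, t}; Evader avoids the target exactly from the complement.

n, o, r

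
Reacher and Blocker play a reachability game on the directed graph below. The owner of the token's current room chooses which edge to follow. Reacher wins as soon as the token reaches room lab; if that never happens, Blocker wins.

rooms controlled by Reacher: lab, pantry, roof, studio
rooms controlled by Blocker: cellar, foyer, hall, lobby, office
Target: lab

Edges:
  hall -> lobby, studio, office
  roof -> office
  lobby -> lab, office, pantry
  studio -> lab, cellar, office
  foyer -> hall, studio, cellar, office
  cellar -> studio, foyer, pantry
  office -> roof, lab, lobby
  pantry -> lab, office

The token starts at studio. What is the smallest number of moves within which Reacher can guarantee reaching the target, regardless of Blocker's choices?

A0 = {lab}
A1: add {pantry, studio} — studio (Reacher) has studio→lab; pantry (Reacher) has pantry→lab.
A2 = A1; e.g. hall (Blocker) can still go to lobby. Fixed point.
studio enters the attractor at level 1, so Reacher can force the target in 1 move from there.

1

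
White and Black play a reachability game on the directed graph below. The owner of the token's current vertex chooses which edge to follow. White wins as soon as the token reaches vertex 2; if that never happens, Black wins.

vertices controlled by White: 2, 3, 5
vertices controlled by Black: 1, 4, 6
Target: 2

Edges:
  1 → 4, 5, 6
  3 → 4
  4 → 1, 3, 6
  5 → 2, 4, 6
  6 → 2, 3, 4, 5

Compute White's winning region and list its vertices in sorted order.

A0 = {2}
A1: add {5} — 5 (White) has 5→2.
A2 = A1; e.g. 1 (Black) can still go to 4. Fixed point.
White's winning region = {2, 5}.

2, 5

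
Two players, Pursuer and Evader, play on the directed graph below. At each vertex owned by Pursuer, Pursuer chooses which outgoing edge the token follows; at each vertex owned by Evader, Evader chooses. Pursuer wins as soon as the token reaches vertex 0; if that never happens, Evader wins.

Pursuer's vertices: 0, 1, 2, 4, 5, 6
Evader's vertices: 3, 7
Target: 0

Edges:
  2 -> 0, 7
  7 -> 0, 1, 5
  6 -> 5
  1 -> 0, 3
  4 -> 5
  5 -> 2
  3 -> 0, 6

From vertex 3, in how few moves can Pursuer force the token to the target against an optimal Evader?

4

A0 = {0}
A1: add {1, 2} — 1 (Pursuer) has 1→0; 2 (Pursuer) has 2→0.
A2: add {5} — 5 (Pursuer) has 5→2.
A3: add {4, 6, 7} — 4 (Pursuer) has 4→5; 6 (Pursuer) has 6→5; 7 (Evader): all of {0, 1, 5} already in.
A4: add {3} — 3 (Evader): all of {0, 6} already in.
A4 = all vertices. Fixed point.
3 enters the attractor at level 4, so Pursuer can force the target in 4 moves from there.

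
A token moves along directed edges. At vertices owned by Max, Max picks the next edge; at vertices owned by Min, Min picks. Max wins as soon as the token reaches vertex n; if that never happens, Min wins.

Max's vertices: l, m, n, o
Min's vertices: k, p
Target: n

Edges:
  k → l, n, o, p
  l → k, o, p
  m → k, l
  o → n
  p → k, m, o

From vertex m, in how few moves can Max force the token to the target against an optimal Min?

A0 = {n}
A1: add {o} — o (Max) has o→n.
A2: add {l} — l (Max) has l→o.
A3: add {m} — m (Max) has m→l.
A4 = A3; e.g. k (Min) can still go to p. Fixed point.
m enters the attractor at level 3, so Max can force the target in 3 moves from there.

3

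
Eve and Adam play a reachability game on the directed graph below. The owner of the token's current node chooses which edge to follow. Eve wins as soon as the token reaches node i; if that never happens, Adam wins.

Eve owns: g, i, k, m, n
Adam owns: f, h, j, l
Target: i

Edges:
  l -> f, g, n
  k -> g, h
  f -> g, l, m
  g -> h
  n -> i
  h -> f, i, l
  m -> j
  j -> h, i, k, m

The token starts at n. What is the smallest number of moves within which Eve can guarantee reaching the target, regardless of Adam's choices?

A0 = {i}
A1: add {n} — n (Eve) has n→i.
A2 = A1; e.g. f (Adam) can still go to g. Fixed point.
n enters the attractor at level 1, so Eve can force the target in 1 move from there.

1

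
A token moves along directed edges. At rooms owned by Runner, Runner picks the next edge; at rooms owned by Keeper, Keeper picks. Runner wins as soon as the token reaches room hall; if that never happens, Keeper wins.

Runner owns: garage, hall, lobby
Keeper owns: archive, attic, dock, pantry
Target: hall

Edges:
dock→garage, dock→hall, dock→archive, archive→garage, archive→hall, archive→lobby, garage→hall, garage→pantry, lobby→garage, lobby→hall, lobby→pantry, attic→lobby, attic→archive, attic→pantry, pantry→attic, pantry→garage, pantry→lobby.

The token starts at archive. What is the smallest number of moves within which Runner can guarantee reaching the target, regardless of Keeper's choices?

2

A0 = {hall}
A1: add {garage, lobby} — garage (Runner) has garage→hall; lobby (Runner) has lobby→hall.
A2: add {archive} — archive (Keeper): all of {garage, hall, lobby} already in.
archive enters the attractor at level 2, so Runner can force the target in 2 moves from there.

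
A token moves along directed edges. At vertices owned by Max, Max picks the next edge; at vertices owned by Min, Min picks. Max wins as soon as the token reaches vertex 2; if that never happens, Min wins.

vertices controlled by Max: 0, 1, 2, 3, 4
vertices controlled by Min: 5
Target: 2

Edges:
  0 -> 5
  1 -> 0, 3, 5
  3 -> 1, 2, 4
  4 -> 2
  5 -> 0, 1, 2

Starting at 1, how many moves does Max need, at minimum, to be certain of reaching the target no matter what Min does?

2

A0 = {2}
A1: add {3, 4} — 3 (Max) has 3→2; 4 (Max) has 4→2.
A2: add {1} — 1 (Max) has 1→3.
A3 = A2; e.g. 0 (Max) has no edge into A2. Fixed point.
1 enters the attractor at level 2, so Max can force the target in 2 moves from there.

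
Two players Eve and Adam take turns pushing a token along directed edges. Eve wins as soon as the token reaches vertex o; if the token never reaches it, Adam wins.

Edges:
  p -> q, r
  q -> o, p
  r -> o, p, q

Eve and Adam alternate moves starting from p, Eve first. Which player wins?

Track states (vertex, player-to-move).
A0 = {(o,Eve), (o,Adam)}
A1: add {(q,Eve), (r,Eve)}.
A2: add {(p,Adam)}.
A3 = A2; e.g. (p,Eve) stays out. (p,Eve) never enters ⇒ Adam avoids the target.

Adam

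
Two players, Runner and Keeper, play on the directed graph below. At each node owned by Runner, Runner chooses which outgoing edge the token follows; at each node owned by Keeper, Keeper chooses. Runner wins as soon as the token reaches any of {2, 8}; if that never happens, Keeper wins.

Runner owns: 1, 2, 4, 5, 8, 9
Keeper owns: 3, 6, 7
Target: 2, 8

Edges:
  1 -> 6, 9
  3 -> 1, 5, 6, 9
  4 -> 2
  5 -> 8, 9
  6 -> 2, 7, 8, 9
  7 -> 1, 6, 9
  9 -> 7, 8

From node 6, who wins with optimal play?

A0 = {2, 8}
A1: add {4, 5, 9} — 4 (Runner) has 4→2; 5 (Runner) has 5→8; 9 (Runner) has 9→8.
A2: add {1} — 1 (Runner) has 1→9.
A3 = A2; e.g. 3 (Keeper) can still go to 6. Fixed point.
6 never enters the attractor, so Keeper can avoid the target forever.

Keeper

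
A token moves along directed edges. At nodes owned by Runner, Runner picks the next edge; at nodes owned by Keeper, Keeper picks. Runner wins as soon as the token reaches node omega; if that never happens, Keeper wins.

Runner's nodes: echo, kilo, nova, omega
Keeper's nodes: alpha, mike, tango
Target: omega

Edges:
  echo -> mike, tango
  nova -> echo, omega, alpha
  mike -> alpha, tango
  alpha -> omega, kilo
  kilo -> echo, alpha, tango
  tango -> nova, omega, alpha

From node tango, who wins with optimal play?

Keeper

A0 = {omega}
A1: add {nova} — nova (Runner) has nova→omega.
A2 = A1; e.g. echo (Runner) has no edge into A1. Fixed point.
tango never enters the attractor, so Keeper can avoid the target forever.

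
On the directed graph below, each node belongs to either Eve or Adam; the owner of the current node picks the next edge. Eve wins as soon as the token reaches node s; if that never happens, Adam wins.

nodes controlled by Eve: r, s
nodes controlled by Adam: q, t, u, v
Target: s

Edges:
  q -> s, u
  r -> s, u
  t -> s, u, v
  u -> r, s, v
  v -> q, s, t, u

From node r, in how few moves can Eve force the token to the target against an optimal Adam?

A0 = {s}
A1: add {r} — r (Eve) has r→s.
A2 = A1; e.g. q (Adam) can still go to u. Fixed point.
r enters the attractor at level 1, so Eve can force the target in 1 move from there.

1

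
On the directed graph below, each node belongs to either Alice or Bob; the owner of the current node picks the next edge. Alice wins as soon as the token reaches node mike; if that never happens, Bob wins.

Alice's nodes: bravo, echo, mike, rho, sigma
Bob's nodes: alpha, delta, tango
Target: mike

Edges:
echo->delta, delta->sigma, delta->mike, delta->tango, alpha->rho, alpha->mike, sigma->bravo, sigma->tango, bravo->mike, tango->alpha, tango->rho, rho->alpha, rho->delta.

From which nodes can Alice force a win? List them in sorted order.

A0 = {mike}
A1: add {bravo} — bravo (Alice) has bravo→mike.
A2: add {sigma} — sigma (Alice) has sigma→bravo.
A3 = A2; e.g. alpha (Bob) can still go to rho. Fixed point.
Alice's winning region = {bravo, mike, sigma}.

bravo, mike, sigma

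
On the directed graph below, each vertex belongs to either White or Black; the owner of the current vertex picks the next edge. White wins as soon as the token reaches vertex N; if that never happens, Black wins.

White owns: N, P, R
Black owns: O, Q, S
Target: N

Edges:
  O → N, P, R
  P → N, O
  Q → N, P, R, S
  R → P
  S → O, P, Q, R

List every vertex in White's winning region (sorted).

A0 = {N}
A1: add {P} — P (White) has P→N.
A2: add {R} — R (White) has R→P.
A3: add {O} — O (Black): all of {N, P, R} already in.
A4 = A3; e.g. Q (Black) can still go to S. Fixed point.
White's winning region = {N, O, P, R}.

N, O, P, R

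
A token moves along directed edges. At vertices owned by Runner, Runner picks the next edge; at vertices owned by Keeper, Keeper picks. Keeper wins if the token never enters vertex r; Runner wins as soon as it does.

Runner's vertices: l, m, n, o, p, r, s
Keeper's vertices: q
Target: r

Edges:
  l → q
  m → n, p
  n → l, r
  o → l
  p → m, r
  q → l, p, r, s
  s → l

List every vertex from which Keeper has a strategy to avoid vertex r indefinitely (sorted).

l, o, q, s

A0 = {r}
A1: add {n, p} — n (Runner) has n→r; p (Runner) has p→r.
A2: add {m} — m (Runner) has m→n.
A3 = A2; e.g. l (Runner) has no edge into A2. Fixed point.
Runner's attractor = {m, n, p, r}; Keeper avoids the target exactly from the complement.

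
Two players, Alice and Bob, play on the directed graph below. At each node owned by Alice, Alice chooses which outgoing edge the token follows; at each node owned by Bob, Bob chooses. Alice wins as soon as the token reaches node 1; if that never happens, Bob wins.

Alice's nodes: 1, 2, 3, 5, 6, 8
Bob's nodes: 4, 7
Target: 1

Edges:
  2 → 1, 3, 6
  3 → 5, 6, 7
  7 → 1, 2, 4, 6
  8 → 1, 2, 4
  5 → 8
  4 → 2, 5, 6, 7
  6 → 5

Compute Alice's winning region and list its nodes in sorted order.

A0 = {1}
A1: add {2, 8} — 2 (Alice) has 2→1; 8 (Alice) has 8→1.
A2: add {5} — 5 (Alice) has 5→8.
A3: add {3, 6} — 3 (Alice) has 3→5; 6 (Alice) has 6→5.
A4 = A3; e.g. 4 (Bob) can still go to 7. Fixed point.
Alice's winning region = {1, 2, 3, 5, 6, 8}.

1, 2, 3, 5, 6, 8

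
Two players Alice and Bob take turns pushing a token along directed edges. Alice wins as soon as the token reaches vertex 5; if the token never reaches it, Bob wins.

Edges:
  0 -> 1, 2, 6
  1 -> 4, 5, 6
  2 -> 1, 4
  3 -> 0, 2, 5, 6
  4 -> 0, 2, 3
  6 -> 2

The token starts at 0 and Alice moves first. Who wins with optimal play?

Bob

Track states (vertex, player-to-move).
A0 = {(5,Alice), (5,Bob)}
A1: add {(1,Alice), (3,Alice)}.
A2 = A1; e.g. (0,Alice) stays out. (0,Alice) never enters ⇒ Bob avoids the target.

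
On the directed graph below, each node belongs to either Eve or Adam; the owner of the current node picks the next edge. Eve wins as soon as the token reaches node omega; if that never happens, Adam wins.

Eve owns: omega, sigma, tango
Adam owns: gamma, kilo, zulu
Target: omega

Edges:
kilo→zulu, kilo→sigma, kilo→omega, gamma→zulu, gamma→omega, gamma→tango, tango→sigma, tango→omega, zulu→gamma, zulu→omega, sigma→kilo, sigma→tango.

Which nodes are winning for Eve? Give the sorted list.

omega, sigma, tango

A0 = {omega}
A1: add {tango} — tango (Eve) has tango→omega.
A2: add {sigma} — sigma (Eve) has sigma→tango.
A3 = A2; e.g. zulu (Adam) can still go to gamma. Fixed point.
Eve's winning region = {omega, sigma, tango}.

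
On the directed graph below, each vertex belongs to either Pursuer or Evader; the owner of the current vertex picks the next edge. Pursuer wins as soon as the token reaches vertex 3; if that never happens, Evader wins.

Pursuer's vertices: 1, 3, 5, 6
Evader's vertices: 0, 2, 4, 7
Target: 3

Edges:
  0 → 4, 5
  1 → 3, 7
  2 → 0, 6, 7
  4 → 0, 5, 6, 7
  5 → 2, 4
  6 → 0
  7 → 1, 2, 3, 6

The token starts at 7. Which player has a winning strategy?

Evader

A0 = {3}
A1: add {1} — 1 (Pursuer) has 1→3.
A2 = A1; e.g. 0 (Evader) can still go to 4. Fixed point.
7 never enters the attractor, so Evader can avoid the target forever.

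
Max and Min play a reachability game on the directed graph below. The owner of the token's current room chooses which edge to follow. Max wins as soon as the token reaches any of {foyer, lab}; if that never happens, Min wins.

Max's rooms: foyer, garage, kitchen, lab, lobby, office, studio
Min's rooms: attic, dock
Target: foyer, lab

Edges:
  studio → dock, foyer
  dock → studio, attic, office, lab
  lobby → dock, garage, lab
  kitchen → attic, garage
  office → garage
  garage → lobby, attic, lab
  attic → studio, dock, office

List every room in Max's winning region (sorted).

foyer, garage, kitchen, lab, lobby, office, studio

A0 = {foyer, lab}
A1: add {garage, lobby, studio} — studio (Max) has studio→foyer; lobby (Max) has lobby→lab; garage (Max) has garage→lab.
A2: add {kitchen, office} — kitchen (Max) has kitchen→garage; office (Max) has office→garage.
A3 = A2; e.g. dock (Min) can still go to attic. Fixed point.
Max's winning region = {foyer, garage, kitchen, lab, lobby, office, studio}.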